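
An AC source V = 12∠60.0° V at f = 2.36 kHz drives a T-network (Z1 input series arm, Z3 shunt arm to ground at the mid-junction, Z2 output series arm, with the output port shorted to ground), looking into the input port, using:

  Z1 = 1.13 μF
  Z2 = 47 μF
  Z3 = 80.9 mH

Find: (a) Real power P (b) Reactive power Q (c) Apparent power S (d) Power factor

Step 1 — Angular frequency: ω = 2π·f = 2π·2360 = 1.483e+04 rad/s.
Step 2 — Component impedances:
  Z1: Z = 1/(jωC) = -j/(ω·C) = 0 - j59.68 Ω
  Z2: Z = 1/(jωC) = -j/(ω·C) = 0 - j1.435 Ω
  Z3: Z = jωL = j·1.483e+04·0.0809 = 0 + j1200 Ω
Step 3 — With the output port shorted to ground, the output series arm Z2 runs from the junction to ground; the shunt arm Z3 also runs from the junction to ground. They appear in parallel: Z3 || Z2 = 0 - j1.437 Ω.
Step 4 — Series with input arm Z1: Z_in = Z1 + (Z3 || Z2) = 0 - j61.12 Ω = 61.12∠-90.0° Ω.
Step 5 — Source phasor: V = 12∠60.0° V = 6 + j10.39 V.
Step 6 — Current: I = V / Z = -0.17 + j0.09817 A = 0.1963∠150.0° A.
Step 7 — Complex power: S = V·I* = 0 - j2.356 VA.
Step 8 — Real power: P = Re(S) = 0 W.
Step 9 — Reactive power: Q = Im(S) = -2.356 VAR.
Step 10 — Apparent power: |S| = 2.356 VA.
Step 11 — Power factor: PF = P/|S| = 0 (leading).

(a) P = 0 W  (b) Q = -2.356 VAR  (c) S = 2.356 VA  (d) PF = 0 (leading)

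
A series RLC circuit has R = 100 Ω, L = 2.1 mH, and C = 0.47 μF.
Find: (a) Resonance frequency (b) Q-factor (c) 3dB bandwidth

Step 1 — Resonance condition Im(Z)=0 gives ω₀ = 1/√(LC).
Step 2 — ω₀ = 1/√(0.0021·4.7e-07) = 3.183e+04 rad/s.
Step 3 — f₀ = ω₀/(2π) = 5066 Hz.
Step 4 — Series Q: Q = ω₀L/R = 3.183e+04·0.0021/100 = 0.6684.
Step 5 — 3dB bandwidth: Δω = ω₀/Q = 4.762e+04 rad/s; BW = Δω/(2π) = 7579 Hz.

(a) f₀ = 5066 Hz  (b) Q = 0.6684  (c) BW = 7579 Hz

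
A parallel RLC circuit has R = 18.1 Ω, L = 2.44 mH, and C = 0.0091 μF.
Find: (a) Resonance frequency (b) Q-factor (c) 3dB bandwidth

Step 1 — Resonance: ω₀ = 1/√(LC) = 1/√(0.00244·9.1e-09) = 2.122e+05 rad/s.
Step 2 — f₀ = ω₀/(2π) = 3.378e+04 Hz.
Step 3 — Parallel Q: Q = R/(ω₀L) = 18.1/(2.122e+05·0.00244) = 0.03495.
Step 4 — Bandwidth: Δω = ω₀/Q = 6.071e+06 rad/s; BW = Δω/(2π) = 9.663e+05 Hz.

(a) f₀ = 3.378e+04 Hz  (b) Q = 0.03495  (c) BW = 9.663e+05 Hz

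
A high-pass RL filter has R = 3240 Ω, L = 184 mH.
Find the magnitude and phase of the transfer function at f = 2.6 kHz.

Step 1 — Angular frequency: ω = 2π·2600 = 1.634e+04 rad/s.
Step 2 — Transfer function: H(jω) = jωL/(R + jωL).
Step 3 — Numerator jωL = j·3006; denominator R + jωL = 3240 + j3006.
Step 4 — H = 0.4626 + j0.4986.
Step 5 — Magnitude: |H| = 0.6801 (-3.3 dB); phase: φ = 47.1°.

|H| = 0.6801 (-3.3 dB), φ = 47.1°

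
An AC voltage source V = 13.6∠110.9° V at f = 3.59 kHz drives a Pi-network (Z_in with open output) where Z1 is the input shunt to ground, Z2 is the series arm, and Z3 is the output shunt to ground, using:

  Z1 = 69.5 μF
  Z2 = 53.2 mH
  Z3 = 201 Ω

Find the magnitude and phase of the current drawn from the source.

Step 1 — Angular frequency: ω = 2π·f = 2π·3590 = 2.256e+04 rad/s.
Step 2 — Component impedances:
  Z1: Z = 1/(jωC) = -j/(ω·C) = 0 - j0.6379 Ω
  Z2: Z = jωL = j·2.256e+04·0.0532 = 0 + j1200 Ω
  Z3: Z = R = 201 Ω
Step 3 — With open output, the series arm Z2 and the output shunt Z3 appear in series to ground: Z2 + Z3 = 201 + j1200 Ω.
Step 4 — Parallel with input shunt Z1: Z_in = Z1 || (Z2 + Z3) = 5.53e-05 - j0.6382 Ω = 0.6382∠-90.0° Ω.
Step 5 — Source phasor: V = 13.6∠110.9° V = -4.852 + j12.71 V.
Step 6 — Ohm's law: I = V / Z_total = (-4.852 + j12.71) / (5.53e-05 - j0.6382) = -19.91 - j7.6 A.
Step 7 — Convert to polar: |I| = 21.31 A, ∠I = -159.1°.

I = 21.31∠-159.1° A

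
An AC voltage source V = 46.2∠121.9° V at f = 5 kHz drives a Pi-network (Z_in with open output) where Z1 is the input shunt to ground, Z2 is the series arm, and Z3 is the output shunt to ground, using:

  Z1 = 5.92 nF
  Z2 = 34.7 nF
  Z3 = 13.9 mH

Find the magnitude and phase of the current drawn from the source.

Step 1 — Angular frequency: ω = 2π·f = 2π·5000 = 3.142e+04 rad/s.
Step 2 — Component impedances:
  Z1: Z = 1/(jωC) = -j/(ω·C) = 0 - j5377 Ω
  Z2: Z = 1/(jωC) = -j/(ω·C) = 0 - j917.3 Ω
  Z3: Z = jωL = j·3.142e+04·0.0139 = 0 + j436.7 Ω
Step 3 — With open output, the series arm Z2 and the output shunt Z3 appear in series to ground: Z2 + Z3 = 0 - j480.6 Ω.
Step 4 — Parallel with input shunt Z1: Z_in = Z1 || (Z2 + Z3) = 0 - j441.2 Ω = 441.2∠-90.0° Ω.
Step 5 — Source phasor: V = 46.2∠121.9° V = -24.41 + j39.22 V.
Step 6 — Ohm's law: I = V / Z_total = (-24.41 + j39.22) / (0 - j441.2) = -0.0889 - j0.05534 A.
Step 7 — Convert to polar: |I| = 0.1047 A, ∠I = -148.1°.

I = 0.1047∠-148.1° A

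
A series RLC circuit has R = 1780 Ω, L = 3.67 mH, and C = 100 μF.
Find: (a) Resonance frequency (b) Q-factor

Step 1 — Resonance condition Im(Z)=0 gives ω₀ = 1/√(LC).
Step 2 — ω₀ = 1/√(0.00367·0.0001) = 1651 rad/s.
Step 3 — f₀ = ω₀/(2π) = 262.7 Hz.
Step 4 — Series Q: Q = ω₀L/R = 1651·0.00367/1780 = 0.003403.

(a) f₀ = 262.7 Hz  (b) Q = 0.003403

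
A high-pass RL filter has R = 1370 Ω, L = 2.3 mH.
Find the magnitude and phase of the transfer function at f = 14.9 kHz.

Step 1 — Angular frequency: ω = 2π·1.49e+04 = 9.362e+04 rad/s.
Step 2 — Transfer function: H(jω) = jωL/(R + jωL).
Step 3 — Numerator jωL = j·215.3; denominator R + jωL = 1370 + j215.3.
Step 4 — H = 0.02411 + j0.1534.
Step 5 — Magnitude: |H| = 0.1553 (-16.2 dB); phase: φ = 81.1°.

|H| = 0.1553 (-16.2 dB), φ = 81.1°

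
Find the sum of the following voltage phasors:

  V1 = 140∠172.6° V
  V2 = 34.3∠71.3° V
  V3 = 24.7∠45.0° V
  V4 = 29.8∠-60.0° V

Step 1 — Convert each phasor to rectangular form:
  V1 = 140·(cos(172.6°) + j·sin(172.6°)) = -138.8 + j18.03 V
  V2 = 34.3·(cos(71.3°) + j·sin(71.3°)) = 11 + j32.49 V
  V3 = 24.7·(cos(45.0°) + j·sin(45.0°)) = 17.47 + j17.47 V
  V4 = 29.8·(cos(-60.0°) + j·sin(-60.0°)) = 14.9 - j25.81 V
Step 2 — Sum components: V_total = -95.47 + j42.18 V.
Step 3 — Convert to polar: |V_total| = 104.4 V, ∠V_total = 156.2°.

V_total = 104.4∠156.2° V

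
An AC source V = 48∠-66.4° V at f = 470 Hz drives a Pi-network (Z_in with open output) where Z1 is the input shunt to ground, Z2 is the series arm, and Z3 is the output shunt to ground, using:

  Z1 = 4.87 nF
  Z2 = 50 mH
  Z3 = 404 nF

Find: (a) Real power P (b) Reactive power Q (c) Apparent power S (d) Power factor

Step 1 — Angular frequency: ω = 2π·f = 2π·470 = 2953 rad/s.
Step 2 — Component impedances:
  Z1: Z = 1/(jωC) = -j/(ω·C) = 0 - j6.953e+04 Ω
  Z2: Z = jωL = j·2953·0.05 = 0 + j147.7 Ω
  Z3: Z = 1/(jωC) = -j/(ω·C) = 0 - j838.2 Ω
Step 3 — With open output, the series arm Z2 and the output shunt Z3 appear in series to ground: Z2 + Z3 = 0 - j690.5 Ω.
Step 4 — Parallel with input shunt Z1: Z_in = Z1 || (Z2 + Z3) = 0 - j683.7 Ω = 683.7∠-90.0° Ω.
Step 5 — Source phasor: V = 48∠-66.4° V = 19.22 - j43.99 V.
Step 6 — Current: I = V / Z = 0.06433 + j0.02811 A = 0.0702∠23.6° A.
Step 7 — Complex power: S = V·I* = 0 - j3.37 VA.
Step 8 — Real power: P = Re(S) = 0 W.
Step 9 — Reactive power: Q = Im(S) = -3.37 VAR.
Step 10 — Apparent power: |S| = 3.37 VA.
Step 11 — Power factor: PF = P/|S| = 0 (leading).

(a) P = 0 W  (b) Q = -3.37 VAR  (c) S = 3.37 VA  (d) PF = 0 (leading)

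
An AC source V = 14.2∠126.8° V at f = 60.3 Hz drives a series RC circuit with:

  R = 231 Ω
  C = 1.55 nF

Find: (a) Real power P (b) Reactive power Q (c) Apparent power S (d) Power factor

Step 1 — Angular frequency: ω = 2π·f = 2π·60.3 = 378.9 rad/s.
Step 2 — Component impedances:
  R: Z = R = 231 Ω
  C: Z = 1/(jωC) = -j/(ω·C) = 0 - j1.703e+06 Ω
Step 3 — Series combination: Z_total = R + C = 231 - j1.703e+06 Ω = 1.703e+06∠-90.0° Ω.
Step 4 — Source phasor: V = 14.2∠126.8° V = -8.506 + j11.37 V.
Step 5 — Current: I = V / Z = -6.678e-06 - j4.994e-06 A = 8.339e-06∠-143.2° A.
Step 6 — Complex power: S = V·I* = 1.606e-08 - j0.0001184 VA.
Step 7 — Real power: P = Re(S) = 1.606e-08 W.
Step 8 — Reactive power: Q = Im(S) = -0.0001184 VAR.
Step 9 — Apparent power: |S| = 0.0001184 VA.
Step 10 — Power factor: PF = P/|S| = 0.0001357 (leading).

(a) P = 1.606e-08 W  (b) Q = -0.0001184 VAR  (c) S = 0.0001184 VA  (d) PF = 0.0001357 (leading)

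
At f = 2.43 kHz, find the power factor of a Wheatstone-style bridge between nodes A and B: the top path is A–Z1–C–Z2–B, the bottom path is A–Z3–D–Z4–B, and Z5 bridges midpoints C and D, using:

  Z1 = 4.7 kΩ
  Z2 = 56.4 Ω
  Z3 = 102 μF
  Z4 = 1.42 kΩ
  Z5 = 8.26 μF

Step 1 — Angular frequency: ω = 2π·f = 2π·2430 = 1.527e+04 rad/s.
Step 2 — Component impedances:
  Z1: Z = R = 4700 Ω
  Z2: Z = R = 56.4 Ω
  Z3: Z = 1/(jωC) = -j/(ω·C) = 0 - j0.6421 Ω
  Z4: Z = R = 1420 Ω
  Z5: Z = 1/(jωC) = -j/(ω·C) = 0 - j7.929 Ω
Step 3 — Bridge requires nodal analysis (the Z5 bridge couples midpoints C and D, so the two paths cannot be reduced to a simple series/parallel combination). Setting node B to ground and injecting 1 A at node A, the 3-node admittance system at A, C, D solves to V_A = Z_AB = 54.3 - j7.977 Ω = 54.88∠-8.4° Ω.
Step 4 — Power factor: PF = cos(φ) = Re(Z)/|Z| = 54.3/54.88 = 0.9894.
Step 5 — Type: Im(Z) = -7.977 ⇒ leading (phase φ = -8.4°).

PF = 0.9894 (leading, φ = -8.4°)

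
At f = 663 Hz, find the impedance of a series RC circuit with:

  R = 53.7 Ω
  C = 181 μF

Step 1 — Angular frequency: ω = 2π·f = 2π·663 = 4166 rad/s.
Step 2 — Component impedances:
  R: Z = R = 53.7 Ω
  C: Z = 1/(jωC) = -j/(ω·C) = 0 - j1.326 Ω
Step 3 — Series combination: Z_total = R + C = 53.7 - j1.326 Ω = 53.72∠-1.4° Ω.

Z = 53.7 - j1.326 Ω = 53.72∠-1.4° Ω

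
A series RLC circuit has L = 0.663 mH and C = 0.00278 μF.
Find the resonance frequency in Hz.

Step 1 — Resonance condition Im(Z)=0 gives ω₀ = 1/√(LC).
Step 2 — ω₀ = 1/√(0.000663·2.78e-09) = 7.366e+05 rad/s.
Step 3 — f₀ = ω₀/(2π) = 1.172e+05 Hz.

f₀ = 1.172e+05 Hz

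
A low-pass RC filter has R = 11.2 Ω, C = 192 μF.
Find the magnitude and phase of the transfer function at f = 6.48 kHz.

Step 1 — Angular frequency: ω = 2π·6480 = 4.072e+04 rad/s.
Step 2 — Transfer function: H(jω) = 1/(1 + jωRC).
Step 3 — Denominator: 1 + jωRC = 1 + j·4.072e+04·11.2·0.000192 = 1 + j87.55.
Step 4 — H = 0.0001304 - j0.01142.
Step 5 — Magnitude: |H| = 0.01142 (-38.8 dB); phase: φ = -89.3°.

|H| = 0.01142 (-38.8 dB), φ = -89.3°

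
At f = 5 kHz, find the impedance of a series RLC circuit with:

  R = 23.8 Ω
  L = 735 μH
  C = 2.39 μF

Step 1 — Angular frequency: ω = 2π·f = 2π·5000 = 3.142e+04 rad/s.
Step 2 — Component impedances:
  R: Z = R = 23.8 Ω
  L: Z = jωL = j·3.142e+04·0.000735 = 0 + j23.09 Ω
  C: Z = 1/(jωC) = -j/(ω·C) = 0 - j13.32 Ω
Step 3 — Series combination: Z_total = R + L + C = 23.8 + j9.772 Ω = 25.73∠22.3° Ω.

Z = 23.8 + j9.772 Ω = 25.73∠22.3° Ω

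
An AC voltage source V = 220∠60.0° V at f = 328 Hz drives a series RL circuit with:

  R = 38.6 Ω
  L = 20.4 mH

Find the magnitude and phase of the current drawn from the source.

Step 1 — Angular frequency: ω = 2π·f = 2π·328 = 2061 rad/s.
Step 2 — Component impedances:
  R: Z = R = 38.6 Ω
  L: Z = jωL = j·2061·0.0204 = 0 + j42.04 Ω
Step 3 — Series combination: Z_total = R + L = 38.6 + j42.04 Ω = 57.07∠47.4° Ω.
Step 4 — Source phasor: V = 220∠60.0° V = 110 + j190.5 V.
Step 5 — Ohm's law: I = V / Z_total = (110 + j190.5) / (38.6 + j42.04) = 3.762 + j0.838 A.
Step 6 — Convert to polar: |I| = 3.855 A, ∠I = 12.6°.

I = 3.855∠12.6° A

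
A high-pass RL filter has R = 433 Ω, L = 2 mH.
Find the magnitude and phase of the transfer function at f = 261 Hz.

Step 1 — Angular frequency: ω = 2π·261 = 1640 rad/s.
Step 2 — Transfer function: H(jω) = jωL/(R + jωL).
Step 3 — Numerator jωL = j·3.28; denominator R + jωL = 433 + j3.28.
Step 4 — H = 5.737e-05 + j0.007574.
Step 5 — Magnitude: |H| = 0.007574 (-42.4 dB); phase: φ = 89.6°.

|H| = 0.007574 (-42.4 dB), φ = 89.6°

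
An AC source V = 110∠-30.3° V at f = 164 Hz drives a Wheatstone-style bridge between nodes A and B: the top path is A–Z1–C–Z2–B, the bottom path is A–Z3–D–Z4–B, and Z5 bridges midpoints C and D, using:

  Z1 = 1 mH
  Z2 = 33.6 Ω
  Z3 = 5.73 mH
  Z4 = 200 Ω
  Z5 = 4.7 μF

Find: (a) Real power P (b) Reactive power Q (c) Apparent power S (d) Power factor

Step 1 — Angular frequency: ω = 2π·f = 2π·164 = 1030 rad/s.
Step 2 — Component impedances:
  Z1: Z = jωL = j·1030·0.001 = 0 + j1.03 Ω
  Z2: Z = R = 33.6 Ω
  Z3: Z = jωL = j·1030·0.00573 = 0 + j5.904 Ω
  Z4: Z = R = 200 Ω
  Z5: Z = 1/(jωC) = -j/(ω·C) = 0 - j206.5 Ω
Step 3 — Bridge requires nodal analysis (the Z5 bridge couples midpoints C and D, so the two paths cannot be reduced to a simple series/parallel combination). Setting node B to ground and injecting 1 A at node A, the 3-node admittance system at A, C, D solves to V_A = Z_AB = 28.77 + j0.8775 Ω = 28.78∠1.7° Ω.
Step 4 — Source phasor: V = 110∠-30.3° V = 94.97 - j55.5 V.
Step 5 — Current: I = V / Z = 3.24 - j2.028 A = 3.822∠-32.0° A.
Step 6 — Complex power: S = V·I* = 420.2 + j12.82 VA.
Step 7 — Real power: P = Re(S) = 420.2 W.
Step 8 — Reactive power: Q = Im(S) = 12.82 VAR.
Step 9 — Apparent power: |S| = 420.4 VA.
Step 10 — Power factor: PF = P/|S| = 0.9995 (lagging).

(a) P = 420.2 W  (b) Q = 12.82 VAR  (c) S = 420.4 VA  (d) PF = 0.9995 (lagging)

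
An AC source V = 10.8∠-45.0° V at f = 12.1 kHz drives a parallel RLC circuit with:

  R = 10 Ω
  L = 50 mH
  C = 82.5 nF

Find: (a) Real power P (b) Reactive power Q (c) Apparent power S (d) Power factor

Step 1 — Angular frequency: ω = 2π·f = 2π·1.21e+04 = 7.603e+04 rad/s.
Step 2 — Component impedances:
  R: Z = R = 10 Ω
  L: Z = jωL = j·7.603e+04·0.05 = 0 + j3801 Ω
  C: Z = 1/(jωC) = -j/(ω·C) = 0 - j159.4 Ω
Step 3 — Parallel combination: 1/Z_total = 1/R + 1/L + 1/C; Z_total = 9.964 - j0.5988 Ω = 9.982∠-3.4° Ω.
Step 4 — Source phasor: V = 10.8∠-45.0° V = 7.637 - j7.637 V.
Step 5 — Current: I = V / Z = 0.8096 - j0.7178 A = 1.082∠-41.6° A.
Step 6 — Complex power: S = V·I* = 11.66 - j0.7009 VA.
Step 7 — Real power: P = Re(S) = 11.66 W.
Step 8 — Reactive power: Q = Im(S) = -0.7009 VAR.
Step 9 — Apparent power: |S| = 11.69 VA.
Step 10 — Power factor: PF = P/|S| = 0.9982 (leading).

(a) P = 11.66 W  (b) Q = -0.7009 VAR  (c) S = 11.69 VA  (d) PF = 0.9982 (leading)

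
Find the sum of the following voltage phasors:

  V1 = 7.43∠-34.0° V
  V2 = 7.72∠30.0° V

Step 1 — Convert each phasor to rectangular form:
  V1 = 7.43·(cos(-34.0°) + j·sin(-34.0°)) = 6.16 - j4.155 V
  V2 = 7.72·(cos(30.0°) + j·sin(30.0°)) = 6.686 + j3.86 V
Step 2 — Sum components: V_total = 12.85 - j0.2948 V.
Step 3 — Convert to polar: |V_total| = 12.85 V, ∠V_total = -1.3°.

V_total = 12.85∠-1.3° V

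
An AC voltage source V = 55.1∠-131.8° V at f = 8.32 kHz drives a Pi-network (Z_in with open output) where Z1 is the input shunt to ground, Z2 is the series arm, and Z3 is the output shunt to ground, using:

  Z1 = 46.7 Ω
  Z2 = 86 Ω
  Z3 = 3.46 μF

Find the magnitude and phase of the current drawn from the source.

Step 1 — Angular frequency: ω = 2π·f = 2π·8320 = 5.228e+04 rad/s.
Step 2 — Component impedances:
  Z1: Z = R = 46.7 Ω
  Z2: Z = R = 86 Ω
  Z3: Z = 1/(jωC) = -j/(ω·C) = 0 - j5.529 Ω
Step 3 — With open output, the series arm Z2 and the output shunt Z3 appear in series to ground: Z2 + Z3 = 86 - j5.529 Ω.
Step 4 — Parallel with input shunt Z1: Z_in = Z1 || (Z2 + Z3) = 30.29 - j0.6835 Ω = 30.3∠-1.3° Ω.
Step 5 — Source phasor: V = 55.1∠-131.8° V = -36.73 - j41.08 V.
Step 6 — Ohm's law: I = V / Z_total = (-36.73 - j41.08) / (30.29 - j0.6835) = -1.181 - j1.383 A.
Step 7 — Convert to polar: |I| = 1.818 A, ∠I = -130.5°.

I = 1.818∠-130.5° A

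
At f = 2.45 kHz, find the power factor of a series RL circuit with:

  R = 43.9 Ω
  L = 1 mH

Step 1 — Angular frequency: ω = 2π·f = 2π·2450 = 1.539e+04 rad/s.
Step 2 — Component impedances:
  R: Z = R = 43.9 Ω
  L: Z = jωL = j·1.539e+04·0.001 = 0 + j15.39 Ω
Step 3 — Series combination: Z_total = R + L = 43.9 + j15.39 Ω = 46.52∠19.3° Ω.
Step 4 — Power factor: PF = cos(φ) = Re(Z)/|Z| = 43.9/46.52 = 0.9437.
Step 5 — Type: Im(Z) = 15.39 ⇒ lagging (phase φ = 19.3°).

PF = 0.9437 (lagging, φ = 19.3°)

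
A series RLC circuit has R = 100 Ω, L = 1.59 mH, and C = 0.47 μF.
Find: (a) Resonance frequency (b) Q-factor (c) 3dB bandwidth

Step 1 — Resonance condition Im(Z)=0 gives ω₀ = 1/√(LC).
Step 2 — ω₀ = 1/√(0.00159·4.7e-07) = 3.658e+04 rad/s.
Step 3 — f₀ = ω₀/(2π) = 5822 Hz.
Step 4 — Series Q: Q = ω₀L/R = 3.658e+04·0.00159/100 = 0.5816.
Step 5 — 3dB bandwidth: Δω = ω₀/Q = 6.289e+04 rad/s; BW = Δω/(2π) = 1.001e+04 Hz.

(a) f₀ = 5822 Hz  (b) Q = 0.5816  (c) BW = 1.001e+04 Hz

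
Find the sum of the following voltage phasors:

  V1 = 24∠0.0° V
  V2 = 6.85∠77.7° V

Step 1 — Convert each phasor to rectangular form:
  V1 = 24·(cos(0.0°) + j·sin(0.0°)) = 24 V
  V2 = 6.85·(cos(77.7°) + j·sin(77.7°)) = 1.459 + j6.693 V
Step 2 — Sum components: V_total = 25.46 + j6.693 V.
Step 3 — Convert to polar: |V_total| = 26.32 V, ∠V_total = 14.7°.

V_total = 26.32∠14.7° V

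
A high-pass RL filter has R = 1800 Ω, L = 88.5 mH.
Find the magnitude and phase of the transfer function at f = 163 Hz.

Step 1 — Angular frequency: ω = 2π·163 = 1024 rad/s.
Step 2 — Transfer function: H(jω) = jωL/(R + jωL).
Step 3 — Numerator jωL = j·90.64; denominator R + jωL = 1800 + j90.64.
Step 4 — H = 0.002529 + j0.05023.
Step 5 — Magnitude: |H| = 0.05029 (-26.0 dB); phase: φ = 87.1°.

|H| = 0.05029 (-26.0 dB), φ = 87.1°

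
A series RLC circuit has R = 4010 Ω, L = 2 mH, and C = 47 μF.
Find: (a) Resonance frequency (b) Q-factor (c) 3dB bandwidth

Step 1 — Resonance condition Im(Z)=0 gives ω₀ = 1/√(LC).
Step 2 — ω₀ = 1/√(0.002·4.7e-05) = 3262 rad/s.
Step 3 — f₀ = ω₀/(2π) = 519.1 Hz.
Step 4 — Series Q: Q = ω₀L/R = 3262·0.002/4010 = 0.001627.
Step 5 — 3dB bandwidth: Δω = ω₀/Q = 2.005e+06 rad/s; BW = Δω/(2π) = 3.191e+05 Hz.

(a) f₀ = 519.1 Hz  (b) Q = 0.001627  (c) BW = 3.191e+05 Hz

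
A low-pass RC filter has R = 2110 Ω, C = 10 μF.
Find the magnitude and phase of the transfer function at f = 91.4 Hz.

Step 1 — Angular frequency: ω = 2π·91.4 = 574.3 rad/s.
Step 2 — Transfer function: H(jω) = 1/(1 + jωRC).
Step 3 — Denominator: 1 + jωRC = 1 + j·574.3·2110·1e-05 = 1 + j12.12.
Step 4 — H = 0.006764 - j0.08197.
Step 5 — Magnitude: |H| = 0.08225 (-21.7 dB); phase: φ = -85.3°.

|H| = 0.08225 (-21.7 dB), φ = -85.3°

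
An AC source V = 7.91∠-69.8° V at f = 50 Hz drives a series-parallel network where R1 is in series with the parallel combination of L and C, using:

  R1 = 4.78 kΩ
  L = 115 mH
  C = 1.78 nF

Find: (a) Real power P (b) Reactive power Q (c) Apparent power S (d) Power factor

Step 1 — Angular frequency: ω = 2π·f = 2π·50 = 314.2 rad/s.
Step 2 — Component impedances:
  R1: Z = R = 4780 Ω
  L: Z = jωL = j·314.2·0.115 = 0 + j36.13 Ω
  C: Z = 1/(jωC) = -j/(ω·C) = 0 - j1.788e+06 Ω
Step 3 — Parallel branch: L || C = 1/(1/L + 1/C) = 0 + j36.13 Ω.
Step 4 — Series with R1: Z_total = R1 + (L || C) = 4780 + j36.13 Ω = 4780∠0.4° Ω.
Step 5 — Source phasor: V = 7.91∠-69.8° V = 2.731 - j7.423 V.
Step 6 — Current: I = V / Z = 0.0005596 - j0.001557 A = 0.001655∠-70.2° A.
Step 7 — Complex power: S = V·I* = 0.01309 + j9.893e-05 VA.
Step 8 — Real power: P = Re(S) = 0.01309 W.
Step 9 — Reactive power: Q = Im(S) = 9.893e-05 VAR.
Step 10 — Apparent power: |S| = 0.01309 VA.
Step 11 — Power factor: PF = P/|S| = 1 (lagging).

(a) P = 0.01309 W  (b) Q = 9.893e-05 VAR  (c) S = 0.01309 VA  (d) PF = 1 (lagging)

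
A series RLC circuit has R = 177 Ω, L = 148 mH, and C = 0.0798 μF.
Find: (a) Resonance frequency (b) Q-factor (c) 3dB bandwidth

Step 1 — Resonance: ω₀ = 1/√(LC) = 1/√(0.148·7.98e-08) = 9202 rad/s.
Step 2 — f₀ = ω₀/(2π) = 1464 Hz.
Step 3 — Series Q: Q = ω₀L/R = 9202·0.148/177 = 7.694.
Step 4 — Bandwidth: Δω = ω₀/Q = 1196 rad/s; BW = Δω/(2π) = 190.3 Hz.

(a) f₀ = 1464 Hz  (b) Q = 7.694  (c) BW = 190.3 Hz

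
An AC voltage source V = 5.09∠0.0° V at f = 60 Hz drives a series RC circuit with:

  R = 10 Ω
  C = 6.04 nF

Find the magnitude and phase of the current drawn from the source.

Step 1 — Angular frequency: ω = 2π·f = 2π·60 = 377 rad/s.
Step 2 — Component impedances:
  R: Z = R = 10 Ω
  C: Z = 1/(jωC) = -j/(ω·C) = 0 - j4.392e+05 Ω
Step 3 — Series combination: Z_total = R + C = 10 - j4.392e+05 Ω = 4.392e+05∠-90.0° Ω.
Step 4 — Source phasor: V = 5.09∠0.0° V = 5.09 V.
Step 5 — Ohm's law: I = V / Z_total = (5.09) / (10 - j4.392e+05) = 2.639e-10 + j1.159e-05 A.
Step 6 — Convert to polar: |I| = 1.159e-05 A, ∠I = 90.0°.

I = 1.159e-05∠90.0° A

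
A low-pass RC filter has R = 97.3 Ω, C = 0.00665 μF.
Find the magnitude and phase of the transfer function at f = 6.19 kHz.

Step 1 — Angular frequency: ω = 2π·6190 = 3.889e+04 rad/s.
Step 2 — Transfer function: H(jω) = 1/(1 + jωRC).
Step 3 — Denominator: 1 + jωRC = 1 + j·3.889e+04·97.3·6.65e-09 = 1 + j0.02517.
Step 4 — H = 0.9994 - j0.02515.
Step 5 — Magnitude: |H| = 0.9997 (-0.0 dB); phase: φ = -1.4°.

|H| = 0.9997 (-0.0 dB), φ = -1.4°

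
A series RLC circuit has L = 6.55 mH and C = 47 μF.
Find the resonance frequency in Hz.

Step 1 — Resonance condition Im(Z)=0 gives ω₀ = 1/√(LC).
Step 2 — ω₀ = 1/√(0.00655·4.7e-05) = 1802 rad/s.
Step 3 — f₀ = ω₀/(2π) = 286.8 Hz.

f₀ = 286.8 Hz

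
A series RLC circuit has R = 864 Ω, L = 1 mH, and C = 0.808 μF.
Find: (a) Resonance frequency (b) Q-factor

Step 1 — Resonance condition Im(Z)=0 gives ω₀ = 1/√(LC).
Step 2 — ω₀ = 1/√(0.001·8.08e-07) = 3.518e+04 rad/s.
Step 3 — f₀ = ω₀/(2π) = 5599 Hz.
Step 4 — Series Q: Q = ω₀L/R = 3.518e+04·0.001/864 = 0.04072.

(a) f₀ = 5599 Hz  (b) Q = 0.04072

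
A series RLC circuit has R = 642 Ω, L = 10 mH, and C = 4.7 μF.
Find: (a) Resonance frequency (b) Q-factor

Step 1 — Resonance condition Im(Z)=0 gives ω₀ = 1/√(LC).
Step 2 — ω₀ = 1/√(0.01·4.7e-06) = 4613 rad/s.
Step 3 — f₀ = ω₀/(2π) = 734.1 Hz.
Step 4 — Series Q: Q = ω₀L/R = 4613·0.01/642 = 0.07185.

(a) f₀ = 734.1 Hz  (b) Q = 0.07185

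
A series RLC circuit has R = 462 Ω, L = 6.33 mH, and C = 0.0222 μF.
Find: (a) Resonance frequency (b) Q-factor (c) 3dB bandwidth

Step 1 — Resonance: ω₀ = 1/√(LC) = 1/√(0.00633·2.22e-08) = 8.436e+04 rad/s.
Step 2 — f₀ = ω₀/(2π) = 1.343e+04 Hz.
Step 3 — Series Q: Q = ω₀L/R = 8.436e+04·0.00633/462 = 1.156.
Step 4 — Bandwidth: Δω = ω₀/Q = 7.299e+04 rad/s; BW = Δω/(2π) = 1.162e+04 Hz.

(a) f₀ = 1.343e+04 Hz  (b) Q = 1.156  (c) BW = 1.162e+04 Hz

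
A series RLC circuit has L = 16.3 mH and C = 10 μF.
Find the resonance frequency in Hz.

Step 1 — Resonance condition Im(Z)=0 gives ω₀ = 1/√(LC).
Step 2 — ω₀ = 1/√(0.0163·1e-05) = 2477 rad/s.
Step 3 — f₀ = ω₀/(2π) = 394.2 Hz.

f₀ = 394.2 Hz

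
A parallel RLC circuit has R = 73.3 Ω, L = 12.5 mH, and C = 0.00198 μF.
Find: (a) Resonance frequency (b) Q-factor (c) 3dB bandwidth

Step 1 — Resonance: ω₀ = 1/√(LC) = 1/√(0.0125·1.98e-09) = 2.01e+05 rad/s.
Step 2 — f₀ = ω₀/(2π) = 3.199e+04 Hz.
Step 3 — Parallel Q: Q = R/(ω₀L) = 73.3/(2.01e+05·0.0125) = 0.02917.
Step 4 — Bandwidth: Δω = ω₀/Q = 6.89e+06 rad/s; BW = Δω/(2π) = 1.097e+06 Hz.

(a) f₀ = 3.199e+04 Hz  (b) Q = 0.02917  (c) BW = 1.097e+06 Hz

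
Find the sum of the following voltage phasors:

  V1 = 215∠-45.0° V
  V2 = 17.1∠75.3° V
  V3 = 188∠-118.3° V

Step 1 — Convert each phasor to rectangular form:
  V1 = 215·(cos(-45.0°) + j·sin(-45.0°)) = 152 - j152 V
  V2 = 17.1·(cos(75.3°) + j·sin(75.3°)) = 4.339 + j16.54 V
  V3 = 188·(cos(-118.3°) + j·sin(-118.3°)) = -89.13 - j165.5 V
Step 2 — Sum components: V_total = 67.24 - j301 V.
Step 3 — Convert to polar: |V_total| = 308.4 V, ∠V_total = -77.4°.

V_total = 308.4∠-77.4° V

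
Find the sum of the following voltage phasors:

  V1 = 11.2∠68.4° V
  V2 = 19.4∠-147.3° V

Step 1 — Convert each phasor to rectangular form:
  V1 = 11.2·(cos(68.4°) + j·sin(68.4°)) = 4.123 + j10.41 V
  V2 = 19.4·(cos(-147.3°) + j·sin(-147.3°)) = -16.33 - j10.48 V
Step 2 — Sum components: V_total = -12.2 - j0.06717 V.
Step 3 — Convert to polar: |V_total| = 12.2 V, ∠V_total = -179.7°.

V_total = 12.2∠-179.7° V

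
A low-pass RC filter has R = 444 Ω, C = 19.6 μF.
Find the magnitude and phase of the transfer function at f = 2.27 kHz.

Step 1 — Angular frequency: ω = 2π·2270 = 1.426e+04 rad/s.
Step 2 — Transfer function: H(jω) = 1/(1 + jωRC).
Step 3 — Denominator: 1 + jωRC = 1 + j·1.426e+04·444·1.96e-05 = 1 + j124.1.
Step 4 — H = 6.491e-05 - j0.008056.
Step 5 — Magnitude: |H| = 0.008056 (-41.9 dB); phase: φ = -89.5°.

|H| = 0.008056 (-41.9 dB), φ = -89.5°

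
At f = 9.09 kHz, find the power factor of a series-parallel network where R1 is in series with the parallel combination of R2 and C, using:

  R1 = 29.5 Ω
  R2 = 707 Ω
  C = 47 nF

Step 1 — Angular frequency: ω = 2π·f = 2π·9090 = 5.711e+04 rad/s.
Step 2 — Component impedances:
  R1: Z = R = 29.5 Ω
  R2: Z = R = 707 Ω
  C: Z = 1/(jωC) = -j/(ω·C) = 0 - j372.5 Ω
Step 3 — Parallel branch: R2 || C = 1/(1/R2 + 1/C) = 153.6 - j291.6 Ω.
Step 4 — Series with R1: Z_total = R1 + (R2 || C) = 183.1 - j291.6 Ω = 344.3∠-57.9° Ω.
Step 5 — Power factor: PF = cos(φ) = Re(Z)/|Z| = 183.13/344.32 = 0.5319.
Step 6 — Type: Im(Z) = -291.6 ⇒ leading (phase φ = -57.9°).

PF = 0.5319 (leading, φ = -57.9°)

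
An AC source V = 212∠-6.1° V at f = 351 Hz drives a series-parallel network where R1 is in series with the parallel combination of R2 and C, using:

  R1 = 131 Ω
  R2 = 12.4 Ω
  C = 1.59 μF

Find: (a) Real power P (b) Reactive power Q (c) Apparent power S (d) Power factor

Step 1 — Angular frequency: ω = 2π·f = 2π·351 = 2205 rad/s.
Step 2 — Component impedances:
  R1: Z = R = 131 Ω
  R2: Z = R = 12.4 Ω
  C: Z = 1/(jωC) = -j/(ω·C) = 0 - j285.2 Ω
Step 3 — Parallel branch: R2 || C = 1/(1/R2 + 1/C) = 12.38 - j0.5382 Ω.
Step 4 — Series with R1: Z_total = R1 + (R2 || C) = 143.4 - j0.5382 Ω = 143.4∠-0.2° Ω.
Step 5 — Source phasor: V = 212∠-6.1° V = 210.8 - j22.53 V.
Step 6 — Current: I = V / Z = 1.471 - j0.1516 A = 1.479∠-5.9° A.
Step 7 — Complex power: S = V·I* = 313.5 - j1.177 VA.
Step 8 — Real power: P = Re(S) = 313.5 W.
Step 9 — Reactive power: Q = Im(S) = -1.177 VAR.
Step 10 — Apparent power: |S| = 313.5 VA.
Step 11 — Power factor: PF = P/|S| = 1 (leading).

(a) P = 313.5 W  (b) Q = -1.177 VAR  (c) S = 313.5 VA  (d) PF = 1 (leading)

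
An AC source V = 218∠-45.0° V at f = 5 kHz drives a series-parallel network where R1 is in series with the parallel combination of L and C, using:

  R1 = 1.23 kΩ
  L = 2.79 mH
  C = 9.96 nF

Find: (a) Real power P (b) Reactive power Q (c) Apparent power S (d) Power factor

Step 1 — Angular frequency: ω = 2π·f = 2π·5000 = 3.142e+04 rad/s.
Step 2 — Component impedances:
  R1: Z = R = 1230 Ω
  L: Z = jωL = j·3.142e+04·0.00279 = 0 + j87.65 Ω
  C: Z = 1/(jωC) = -j/(ω·C) = 0 - j3196 Ω
Step 3 — Parallel branch: L || C = 1/(1/L + 1/C) = 0 + j90.12 Ω.
Step 4 — Series with R1: Z_total = R1 + (L || C) = 1230 + j90.12 Ω = 1233∠4.2° Ω.
Step 5 — Source phasor: V = 218∠-45.0° V = 154.1 - j154.1 V.
Step 6 — Current: I = V / Z = 0.1155 - j0.1338 A = 0.1768∠-49.2° A.
Step 7 — Complex power: S = V·I* = 38.43 + j2.816 VA.
Step 8 — Real power: P = Re(S) = 38.43 W.
Step 9 — Reactive power: Q = Im(S) = 2.816 VAR.
Step 10 — Apparent power: |S| = 38.53 VA.
Step 11 — Power factor: PF = P/|S| = 0.9973 (lagging).

(a) P = 38.43 W  (b) Q = 2.816 VAR  (c) S = 38.53 VA  (d) PF = 0.9973 (lagging)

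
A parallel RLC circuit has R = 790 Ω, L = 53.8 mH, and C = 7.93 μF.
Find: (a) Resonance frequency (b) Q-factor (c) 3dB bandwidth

Step 1 — Resonance: ω₀ = 1/√(LC) = 1/√(0.0538·7.93e-06) = 1531 rad/s.
Step 2 — f₀ = ω₀/(2π) = 243.7 Hz.
Step 3 — Parallel Q: Q = R/(ω₀L) = 790/(1531·0.0538) = 9.591.
Step 4 — Bandwidth: Δω = ω₀/Q = 159.6 rad/s; BW = Δω/(2π) = 25.41 Hz.

(a) f₀ = 243.7 Hz  (b) Q = 9.591  (c) BW = 25.41 Hz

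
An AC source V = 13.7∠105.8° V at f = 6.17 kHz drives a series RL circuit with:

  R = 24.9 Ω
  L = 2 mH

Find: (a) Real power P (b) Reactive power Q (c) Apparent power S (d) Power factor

Step 1 — Angular frequency: ω = 2π·f = 2π·6170 = 3.877e+04 rad/s.
Step 2 — Component impedances:
  R: Z = R = 24.9 Ω
  L: Z = jωL = j·3.877e+04·0.002 = 0 + j77.53 Ω
Step 3 — Series combination: Z_total = R + L = 24.9 + j77.53 Ω = 81.43∠72.2° Ω.
Step 4 — Source phasor: V = 13.7∠105.8° V = -3.73 + j13.18 V.
Step 5 — Current: I = V / Z = 0.1401 + j0.09311 A = 0.1682∠33.6° A.
Step 6 — Complex power: S = V·I* = 0.7047 + j2.194 VA.
Step 7 — Real power: P = Re(S) = 0.7047 W.
Step 8 — Reactive power: Q = Im(S) = 2.194 VAR.
Step 9 — Apparent power: |S| = 2.305 VA.
Step 10 — Power factor: PF = P/|S| = 0.3058 (lagging).

(a) P = 0.7047 W  (b) Q = 2.194 VAR  (c) S = 2.305 VA  (d) PF = 0.3058 (lagging)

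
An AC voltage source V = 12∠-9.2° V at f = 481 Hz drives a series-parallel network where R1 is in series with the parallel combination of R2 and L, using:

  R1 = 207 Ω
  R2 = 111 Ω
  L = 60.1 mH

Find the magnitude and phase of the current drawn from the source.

Step 1 — Angular frequency: ω = 2π·f = 2π·481 = 3022 rad/s.
Step 2 — Component impedances:
  R1: Z = R = 207 Ω
  R2: Z = R = 111 Ω
  L: Z = jωL = j·3022·0.0601 = 0 + j181.6 Ω
Step 3 — Parallel branch: R2 || L = 1/(1/R2 + 1/L) = 80.82 + j49.39 Ω.
Step 4 — Series with R1: Z_total = R1 + (R2 || L) = 287.8 + j49.39 Ω = 292∠9.7° Ω.
Step 5 — Source phasor: V = 12∠-9.2° V = 11.85 - j1.919 V.
Step 6 — Ohm's law: I = V / Z_total = (11.85 - j1.919) / (287.8 + j49.39) = 0.03887 - j0.01334 A.
Step 7 — Convert to polar: |I| = 0.04109 A, ∠I = -18.9°.

I = 0.04109∠-18.9° A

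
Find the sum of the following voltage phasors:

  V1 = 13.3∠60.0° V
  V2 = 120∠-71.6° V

Step 1 — Convert each phasor to rectangular form:
  V1 = 13.3·(cos(60.0°) + j·sin(60.0°)) = 6.65 + j11.52 V
  V2 = 120·(cos(-71.6°) + j·sin(-71.6°)) = 37.88 - j113.9 V
Step 2 — Sum components: V_total = 44.53 - j102.3 V.
Step 3 — Convert to polar: |V_total| = 111.6 V, ∠V_total = -66.5°.

V_total = 111.6∠-66.5° V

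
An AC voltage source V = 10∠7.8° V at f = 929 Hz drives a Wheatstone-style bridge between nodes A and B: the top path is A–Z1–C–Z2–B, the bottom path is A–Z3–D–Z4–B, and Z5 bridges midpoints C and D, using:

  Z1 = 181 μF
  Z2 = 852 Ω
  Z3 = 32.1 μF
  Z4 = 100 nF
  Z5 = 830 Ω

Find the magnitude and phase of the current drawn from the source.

Step 1 — Angular frequency: ω = 2π·f = 2π·929 = 5837 rad/s.
Step 2 — Component impedances:
  Z1: Z = 1/(jωC) = -j/(ω·C) = 0 - j0.9465 Ω
  Z2: Z = R = 852 Ω
  Z3: Z = 1/(jωC) = -j/(ω·C) = 0 - j5.337 Ω
  Z4: Z = 1/(jωC) = -j/(ω·C) = 0 - j1713 Ω
  Z5: Z = R = 830 Ω
Step 3 — Bridge requires nodal analysis (the Z5 bridge couples midpoints C and D, so the two paths cannot be reduced to a simple series/parallel combination). Setting node B to ground and injecting 1 A at node A, the 3-node admittance system at A, C, D solves to V_A = Z_AB = 683.3 - j339.5 Ω = 763∠-26.4° Ω.
Step 4 — Source phasor: V = 10∠7.8° V = 9.907 + j1.357 V.
Step 5 — Ohm's law: I = V / Z_total = (9.907 + j1.357) / (683.3 - j339.5) = 0.01084 + j0.007371 A.
Step 6 — Convert to polar: |I| = 0.01311 A, ∠I = 34.2°.

I = 0.01311∠34.2° A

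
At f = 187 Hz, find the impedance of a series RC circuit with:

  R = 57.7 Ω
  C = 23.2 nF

Step 1 — Angular frequency: ω = 2π·f = 2π·187 = 1175 rad/s.
Step 2 — Component impedances:
  R: Z = R = 57.7 Ω
  C: Z = 1/(jωC) = -j/(ω·C) = 0 - j3.669e+04 Ω
Step 3 — Series combination: Z_total = R + C = 57.7 - j3.669e+04 Ω = 3.669e+04∠-89.9° Ω.

Z = 57.7 - j3.669e+04 Ω = 3.669e+04∠-89.9° Ω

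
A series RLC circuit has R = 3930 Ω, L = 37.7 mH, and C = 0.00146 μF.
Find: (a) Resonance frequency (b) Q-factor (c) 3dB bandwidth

Step 1 — Resonance: ω₀ = 1/√(LC) = 1/√(0.0377·1.46e-09) = 1.348e+05 rad/s.
Step 2 — f₀ = ω₀/(2π) = 2.145e+04 Hz.
Step 3 — Series Q: Q = ω₀L/R = 1.348e+05·0.0377/3930 = 1.293.
Step 4 — Bandwidth: Δω = ω₀/Q = 1.042e+05 rad/s; BW = Δω/(2π) = 1.659e+04 Hz.

(a) f₀ = 2.145e+04 Hz  (b) Q = 1.293  (c) BW = 1.659e+04 Hz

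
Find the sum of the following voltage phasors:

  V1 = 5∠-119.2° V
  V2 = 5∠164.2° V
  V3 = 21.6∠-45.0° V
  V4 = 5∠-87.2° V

Step 1 — Convert each phasor to rectangular form:
  V1 = 5·(cos(-119.2°) + j·sin(-119.2°)) = -2.439 - j4.365 V
  V2 = 5·(cos(164.2°) + j·sin(164.2°)) = -4.811 + j1.361 V
  V3 = 21.6·(cos(-45.0°) + j·sin(-45.0°)) = 15.27 - j15.27 V
  V4 = 5·(cos(-87.2°) + j·sin(-87.2°)) = 0.2442 - j4.994 V
Step 2 — Sum components: V_total = 8.267 - j23.27 V.
Step 3 — Convert to polar: |V_total| = 24.7 V, ∠V_total = -70.4°.

V_total = 24.7∠-70.4° V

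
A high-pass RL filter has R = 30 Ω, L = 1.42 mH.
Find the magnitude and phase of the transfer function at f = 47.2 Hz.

Step 1 — Angular frequency: ω = 2π·47.2 = 296.6 rad/s.
Step 2 — Transfer function: H(jω) = jωL/(R + jωL).
Step 3 — Numerator jωL = j·0.4211; denominator R + jωL = 30 + j0.4211.
Step 4 — H = 0.000197 + j0.01403.
Step 5 — Magnitude: |H| = 0.01404 (-37.1 dB); phase: φ = 89.2°.

|H| = 0.01404 (-37.1 dB), φ = 89.2°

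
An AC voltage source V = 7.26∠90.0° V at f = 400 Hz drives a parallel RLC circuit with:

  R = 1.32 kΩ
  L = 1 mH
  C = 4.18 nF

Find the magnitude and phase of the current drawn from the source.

Step 1 — Angular frequency: ω = 2π·f = 2π·400 = 2513 rad/s.
Step 2 — Component impedances:
  R: Z = R = 1320 Ω
  L: Z = jωL = j·2513·0.001 = 0 + j2.513 Ω
  C: Z = 1/(jωC) = -j/(ω·C) = 0 - j9.519e+04 Ω
Step 3 — Parallel combination: 1/Z_total = 1/R + 1/L + 1/C; Z_total = 0.004785 + j2.513 Ω = 2.513∠89.9° Ω.
Step 4 — Source phasor: V = 7.26∠90.0° V = 0 + j7.26 V.
Step 5 — Ohm's law: I = V / Z_total = (0 + j7.26) / (0.004785 + j2.513) = 2.889 + j0.0055 A.
Step 6 — Convert to polar: |I| = 2.889 A, ∠I = 0.1°.

I = 2.889∠0.1° A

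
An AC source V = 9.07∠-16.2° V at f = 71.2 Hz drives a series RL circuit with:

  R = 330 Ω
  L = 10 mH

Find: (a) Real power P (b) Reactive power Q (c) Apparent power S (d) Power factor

Step 1 — Angular frequency: ω = 2π·f = 2π·71.2 = 447.4 rad/s.
Step 2 — Component impedances:
  R: Z = R = 330 Ω
  L: Z = jωL = j·447.4·0.01 = 0 + j4.474 Ω
Step 3 — Series combination: Z_total = R + L = 330 + j4.474 Ω = 330∠0.8° Ω.
Step 4 — Source phasor: V = 9.07∠-16.2° V = 8.71 - j2.53 V.
Step 5 — Current: I = V / Z = 0.02628 - j0.008024 A = 0.02748∠-17.0° A.
Step 6 — Complex power: S = V·I* = 0.2492 + j0.003379 VA.
Step 7 — Real power: P = Re(S) = 0.2492 W.
Step 8 — Reactive power: Q = Im(S) = 0.003379 VAR.
Step 9 — Apparent power: |S| = 0.2493 VA.
Step 10 — Power factor: PF = P/|S| = 0.9999 (lagging).

(a) P = 0.2492 W  (b) Q = 0.003379 VAR  (c) S = 0.2493 VA  (d) PF = 0.9999 (lagging)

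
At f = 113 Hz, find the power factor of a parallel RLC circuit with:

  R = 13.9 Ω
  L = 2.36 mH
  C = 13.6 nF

Step 1 — Angular frequency: ω = 2π·f = 2π·113 = 710 rad/s.
Step 2 — Component impedances:
  R: Z = R = 13.9 Ω
  L: Z = jωL = j·710·0.00236 = 0 + j1.676 Ω
  C: Z = 1/(jωC) = -j/(ω·C) = 0 - j1.036e+05 Ω
Step 3 — Parallel combination: 1/Z_total = 1/R + 1/L + 1/C; Z_total = 0.1991 + j1.652 Ω = 1.664∠83.1° Ω.
Step 4 — Power factor: PF = cos(φ) = Re(Z)/|Z| = 0.1991/1.664 = 0.1197.
Step 5 — Type: Im(Z) = 1.652 ⇒ lagging (phase φ = 83.1°).

PF = 0.1197 (lagging, φ = 83.1°)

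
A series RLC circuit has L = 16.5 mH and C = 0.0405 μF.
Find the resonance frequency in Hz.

Step 1 — Resonance condition Im(Z)=0 gives ω₀ = 1/√(LC).
Step 2 — ω₀ = 1/√(0.0165·4.05e-08) = 3.868e+04 rad/s.
Step 3 — f₀ = ω₀/(2π) = 6157 Hz.

f₀ = 6157 Hz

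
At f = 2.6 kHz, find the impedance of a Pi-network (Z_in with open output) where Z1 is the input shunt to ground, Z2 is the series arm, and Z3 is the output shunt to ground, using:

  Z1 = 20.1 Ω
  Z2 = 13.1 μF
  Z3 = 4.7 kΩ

Step 1 — Angular frequency: ω = 2π·f = 2π·2600 = 1.634e+04 rad/s.
Step 2 — Component impedances:
  Z1: Z = R = 20.1 Ω
  Z2: Z = 1/(jωC) = -j/(ω·C) = 0 - j4.673 Ω
  Z3: Z = R = 4700 Ω
Step 3 — With open output, the series arm Z2 and the output shunt Z3 appear in series to ground: Z2 + Z3 = 4700 - j4.673 Ω.
Step 4 — Parallel with input shunt Z1: Z_in = Z1 || (Z2 + Z3) = 20.01 - j8.474e-05 Ω = 20.01∠-0.0° Ω.

Z = 20.01 - j8.474e-05 Ω = 20.01∠-0.0° Ω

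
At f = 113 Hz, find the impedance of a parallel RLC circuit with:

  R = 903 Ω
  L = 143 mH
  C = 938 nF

Step 1 — Angular frequency: ω = 2π·f = 2π·113 = 710 rad/s.
Step 2 — Component impedances:
  R: Z = R = 903 Ω
  L: Z = jωL = j·710·0.143 = 0 + j101.5 Ω
  C: Z = 1/(jωC) = -j/(ω·C) = 0 - j1502 Ω
Step 3 — Parallel combination: 1/Z_total = 1/R + 1/L + 1/C; Z_total = 12.94 + j107.3 Ω = 108.1∠83.1° Ω.

Z = 12.94 + j107.3 Ω = 108.1∠83.1° Ω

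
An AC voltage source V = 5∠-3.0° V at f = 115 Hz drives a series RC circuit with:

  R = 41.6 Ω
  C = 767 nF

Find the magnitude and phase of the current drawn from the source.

Step 1 — Angular frequency: ω = 2π·f = 2π·115 = 722.6 rad/s.
Step 2 — Component impedances:
  R: Z = R = 41.6 Ω
  C: Z = 1/(jωC) = -j/(ω·C) = 0 - j1804 Ω
Step 3 — Series combination: Z_total = R + C = 41.6 - j1804 Ω = 1805∠-88.7° Ω.
Step 4 — Source phasor: V = 5∠-3.0° V = 4.993 - j0.2617 V.
Step 5 — Ohm's law: I = V / Z_total = (4.993 - j0.2617) / (41.6 - j1804) = 0.0002087 + j0.002762 A.
Step 6 — Convert to polar: |I| = 0.00277 A, ∠I = 85.7°.

I = 0.00277∠85.7° A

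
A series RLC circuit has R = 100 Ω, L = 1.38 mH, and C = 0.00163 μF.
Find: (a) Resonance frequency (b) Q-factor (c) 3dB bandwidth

Step 1 — Resonance: ω₀ = 1/√(LC) = 1/√(0.00138·1.63e-09) = 6.668e+05 rad/s.
Step 2 — f₀ = ω₀/(2π) = 1.061e+05 Hz.
Step 3 — Series Q: Q = ω₀L/R = 6.668e+05·0.00138/100 = 9.201.
Step 4 — Bandwidth: Δω = ω₀/Q = 7.246e+04 rad/s; BW = Δω/(2π) = 1.153e+04 Hz.

(a) f₀ = 1.061e+05 Hz  (b) Q = 9.201  (c) BW = 1.153e+04 Hz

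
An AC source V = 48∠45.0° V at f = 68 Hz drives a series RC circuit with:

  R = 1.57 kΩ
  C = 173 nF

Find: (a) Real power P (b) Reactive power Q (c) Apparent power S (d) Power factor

Step 1 — Angular frequency: ω = 2π·f = 2π·68 = 427.3 rad/s.
Step 2 — Component impedances:
  R: Z = R = 1570 Ω
  C: Z = 1/(jωC) = -j/(ω·C) = 0 - j1.353e+04 Ω
Step 3 — Series combination: Z_total = R + C = 1570 - j1.353e+04 Ω = 1.362e+04∠-83.4° Ω.
Step 4 — Source phasor: V = 48∠45.0° V = 33.94 + j33.94 V.
Step 5 — Current: I = V / Z = -0.002188 + j0.002763 A = 0.003524∠128.4° A.
Step 6 — Complex power: S = V·I* = 0.0195 - j0.168 VA.
Step 7 — Real power: P = Re(S) = 0.0195 W.
Step 8 — Reactive power: Q = Im(S) = -0.168 VAR.
Step 9 — Apparent power: |S| = 0.1692 VA.
Step 10 — Power factor: PF = P/|S| = 0.1153 (leading).

(a) P = 0.0195 W  (b) Q = -0.168 VAR  (c) S = 0.1692 VA  (d) PF = 0.1153 (leading)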